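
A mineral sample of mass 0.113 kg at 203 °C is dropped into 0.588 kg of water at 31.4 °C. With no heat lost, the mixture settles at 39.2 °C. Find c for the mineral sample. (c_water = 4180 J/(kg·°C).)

c ≈ 1040 J/(kg·°C)

Net heat exchanged in the isolated system is zero:
0.113·c·(39.2 − 203) + 0.588·4180·(39.2 − 31.4) = 0
-18.51 c = -19171
c = -19171/-18.51 ≈ 1036 J/(kg·°C)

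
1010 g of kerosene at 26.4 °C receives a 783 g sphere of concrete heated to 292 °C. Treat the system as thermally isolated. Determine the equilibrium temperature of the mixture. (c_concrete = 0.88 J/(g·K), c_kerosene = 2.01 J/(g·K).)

Set heat shed by the hot body equal to heat absorbed by the cold body:
783·0.88·(292 − T) = 1010·2.01·(T − 26.4)
689.04(292 − T) = 2030.1(T − 26.4)
2719.1 T = 254794  ⇒  T ≈ 93.70 °C

T_f ≈ 93.7 °C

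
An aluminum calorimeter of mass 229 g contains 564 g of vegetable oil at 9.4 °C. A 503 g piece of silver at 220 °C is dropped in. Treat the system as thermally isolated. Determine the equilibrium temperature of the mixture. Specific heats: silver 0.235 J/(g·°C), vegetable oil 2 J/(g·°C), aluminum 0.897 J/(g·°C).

T_f ≈ 26.5 °C

Setting the total heat transfer to zero:
503×0.235×(T − 220) + 564×2×(T − 9.4) + 229×0.897×(T − 9.4) = 0
118.2(T − 220) + 1128(T − 9.4) + 205.41(T − 9.4) = 0
(118.2 + 1128 + 205.41) T = 118.2×220 + 1128×9.4 + 205.41×9.4
T = 38539 / 1451.6 = 26.5 °C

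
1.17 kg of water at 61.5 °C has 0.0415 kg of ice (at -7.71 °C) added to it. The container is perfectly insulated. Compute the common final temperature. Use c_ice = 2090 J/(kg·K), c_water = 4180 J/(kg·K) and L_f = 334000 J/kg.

T_f ≈ 56.5 °C

Sum of m c ΔT and latent-heat terms is zero:
ice -7.71→0 °C: 0.0415×2090×7.71 = 668.73
  fusion: m_ice L_f = 0.0415×334000 = 13861
  meltwater 0→T: 0.0415×4180×T = 173.47 T
  water: 4890.6(T − 61.5)
5064.1 T = 300772 − 14530 = 286242
T ≈ 56.52 °C (positive, so assuming full melt was valid).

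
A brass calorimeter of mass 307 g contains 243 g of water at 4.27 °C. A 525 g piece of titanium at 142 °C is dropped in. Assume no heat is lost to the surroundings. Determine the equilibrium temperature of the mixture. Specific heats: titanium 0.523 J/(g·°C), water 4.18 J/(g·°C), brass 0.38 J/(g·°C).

T_f ≈ 31.1 °C

Taking heat into each body as positive, Σ m c ΔT = 0:
525×0.523×(T − 142) + 243×4.18×(T − 4.27) + 307×0.38×(T − 4.27) = 0
274.57(T − 142) + 1015.7(T − 4.27) + 116.66(T − 4.27) = 0
(274.57 + 1015.7 + 116.66) T = 274.57×142 + 1015.7×4.27 + 116.66×4.27
T ≈ 31.15 °C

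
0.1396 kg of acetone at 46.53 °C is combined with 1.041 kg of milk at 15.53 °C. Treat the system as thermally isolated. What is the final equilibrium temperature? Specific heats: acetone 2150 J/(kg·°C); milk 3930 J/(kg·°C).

Taking heat into each body as positive, Σ m c ΔT = 0:
0.1396*2150*(T − 46.53) + 1.041*3930*(T − 15.53) = 0
300.14(T − 46.53) + 4091.1(T − 15.53) = 0
4391.3 T = 77501
T = 77501 / 4391.3 = 17.6 °C

T_f ≈ 17.6 °C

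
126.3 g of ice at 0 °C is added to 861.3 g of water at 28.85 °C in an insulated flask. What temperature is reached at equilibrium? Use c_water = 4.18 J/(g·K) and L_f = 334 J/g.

Conservation of energy gives ΣQ = 0:
latent heat to melt: 126.3·334 = 42184
  warm the meltwater: 527.93 T
  water cools: 861.3·4.18·(T − 28.85) = 3600.2(T − 28.85)
4128.2 T = 103867 − 42184 = 61683
T ≈ 14.94 °C (positive, so assuming full melt was valid).

T_f ≈ 14.9 °C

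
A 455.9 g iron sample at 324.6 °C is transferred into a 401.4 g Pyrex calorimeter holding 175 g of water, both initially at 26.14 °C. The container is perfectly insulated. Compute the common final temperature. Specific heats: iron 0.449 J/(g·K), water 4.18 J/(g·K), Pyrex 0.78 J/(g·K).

T_f ≈ 75.0 °C

Taking heat into each body as positive, Σ m c ΔT = 0:
455.9×0.449×(T − 324.6) + 175×4.18×(T − 26.14) + 401.4×0.78×(T − 26.14) = 0
(204.7 + 731.5 + 313.09) T = 204.7×324.6 + 731.5×26.14 + 313.09×26.14
T = 93751 / 1249.3 = 75 °C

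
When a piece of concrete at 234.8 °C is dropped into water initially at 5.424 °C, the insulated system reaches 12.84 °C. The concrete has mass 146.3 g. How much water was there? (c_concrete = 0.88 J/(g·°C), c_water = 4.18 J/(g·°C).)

m ≈ 922 g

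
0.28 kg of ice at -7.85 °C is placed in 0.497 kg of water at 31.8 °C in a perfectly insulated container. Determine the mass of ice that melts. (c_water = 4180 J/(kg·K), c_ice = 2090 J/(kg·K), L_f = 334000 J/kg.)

m_melted ≈ 0.184 kg

Cooling the water to 0 °C releases 0.497×4180×31.8 = 66063 J.
Of that, 0.28×2090×7.85 = 4593.8 J goes to bring the ice to 0 °C, leaving 61469 J.
Melting all 0.28 kg of ice would need 0.28×334000 = 93520 J.
Since 61469 < 93520 J, not all the ice melts; equilibrium is at 0 °C.
m_melt = 61469 / L_f = 0.184 kg.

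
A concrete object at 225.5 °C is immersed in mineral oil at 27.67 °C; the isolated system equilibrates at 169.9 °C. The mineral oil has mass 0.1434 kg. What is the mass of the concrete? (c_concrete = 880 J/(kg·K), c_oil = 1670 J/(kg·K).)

Heat lost by the concrete = heat gained by the oil:
m×880×(225.5 − 169.9) = 0.1434×1670×(169.9 − 27.67)
48928 m = 34061  ⇒  m ≈ 0.6961 kg

m ≈ 0.696 kg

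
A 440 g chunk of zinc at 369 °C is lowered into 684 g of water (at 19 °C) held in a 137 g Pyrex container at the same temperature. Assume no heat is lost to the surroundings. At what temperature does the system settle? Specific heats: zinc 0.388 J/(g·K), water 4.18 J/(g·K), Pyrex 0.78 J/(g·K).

Energy conservation, ΣQ = 0:
440×0.388×(T − 369) + 684×4.18×(T − 19) + 137×0.78×(T − 19) = 0
(170.72 + 2859.1 + 106.86) T = 170.72×369 + 2859.1×19 + 106.86×19
T ≈ 38.05 °C

T_f ≈ 38.0 °C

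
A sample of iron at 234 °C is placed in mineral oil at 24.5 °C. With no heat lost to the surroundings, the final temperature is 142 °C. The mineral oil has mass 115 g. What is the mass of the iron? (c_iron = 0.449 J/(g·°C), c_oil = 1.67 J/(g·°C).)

m ≈ 546 g

Heat lost by the iron = heat gained by the oil:
m×0.449×(234 − 142) = 115×1.67×(142 − 24.5)
41.31 m = 22566  ⇒  m ≈ 546.3 g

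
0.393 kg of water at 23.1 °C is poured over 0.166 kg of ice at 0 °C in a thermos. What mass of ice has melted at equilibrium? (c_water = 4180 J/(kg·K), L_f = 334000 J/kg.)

Heat available from the water dropping to 0 °C: 0.393×4180×23.1 = 37947 J.
Melting all 0.166 kg of ice would need 0.166×334000 = 55444 J.
37947 J < 55444 J, so only part of the ice melts and the system sits at 0 °C.
Mass melted = 37947/334000 ≈ 0.1136 kg.

m_melted ≈ 0.114 kg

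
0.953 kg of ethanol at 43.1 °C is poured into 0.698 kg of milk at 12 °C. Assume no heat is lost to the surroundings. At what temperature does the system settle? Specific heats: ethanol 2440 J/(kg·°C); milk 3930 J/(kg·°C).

T_f ≈ 26.3 °C

Taking heat into each body as positive, Σ m c ΔT = 0:
0.953*2440*(T − 43.1) + 0.698*3930*(T − 12) = 0
(2325.3 + 2743.1) T = 2325.3*43.1 + 2743.1*12
T ≈ 26.27 °C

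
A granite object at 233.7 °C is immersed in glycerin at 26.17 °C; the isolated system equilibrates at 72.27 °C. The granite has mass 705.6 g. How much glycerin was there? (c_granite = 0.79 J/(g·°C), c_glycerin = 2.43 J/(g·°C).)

m ≈ 803 g

Taking heat into each body as positive, Σ m c ΔT = 0:
705.6·0.79·(72.27 − 233.7) + m·2.43·(72.27 − 26.17) = 0
112.02 m = 89985
m = 89985/112.02 ≈ 803.3 g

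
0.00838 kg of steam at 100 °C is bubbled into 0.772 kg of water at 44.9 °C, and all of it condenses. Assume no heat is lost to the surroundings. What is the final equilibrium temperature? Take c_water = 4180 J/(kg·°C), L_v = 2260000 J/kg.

Energy balance with sensible and latent terms:
latent heat released on condensation: 0.00838×2260000 = 18939; condensate cools 100→T: 0.00838×4180×(T − 100) = 35.03(T − 100); original water: 3227(T − 44.9)
3262 T = 18939 + 3502.8 + 144891 = 167332
T ≈ 51.30 °C, under the boiling point, so the assumption holds.

T_f ≈ 51.3 °C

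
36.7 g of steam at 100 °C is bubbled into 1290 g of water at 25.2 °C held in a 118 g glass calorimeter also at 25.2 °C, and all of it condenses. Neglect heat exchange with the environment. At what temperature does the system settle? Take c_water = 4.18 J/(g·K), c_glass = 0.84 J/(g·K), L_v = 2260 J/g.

Setting the total heat transfer to zero:
steam→water at 100 °C releases m L_v = 36.7×2260 = 82942; condensed water 100 °C→T: 153.41(T − 100); water warms: 1290×4.18×(T − 25.2) = 5392.2(T − 25.2); glass cup: 118×0.84×(T − 25.2) = 99.12(T − 25.2)
5644.7 T = 82942 + 15341 + 138381 = 236664
T ≈ 41.93 °C — below 100 °C, confirming all the steam condensed.

T_f ≈ 41.9 °C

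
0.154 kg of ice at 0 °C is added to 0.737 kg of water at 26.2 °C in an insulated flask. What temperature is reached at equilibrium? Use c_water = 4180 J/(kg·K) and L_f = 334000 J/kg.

Let T be the final temperature. ΣQ_i = 0:
fusion: m_ice L_f = 0.154×334000 = 51436
  warm the meltwater: 643.72 T
  water cools: 0.737×4180×(T − 26.2) = 3080.7(T − 26.2)
3724.4 T = 80713 − 51436 = 29277
T ≈ 7.86 °C (positive, so assuming full melt was valid).

T_f ≈ 7.9 °C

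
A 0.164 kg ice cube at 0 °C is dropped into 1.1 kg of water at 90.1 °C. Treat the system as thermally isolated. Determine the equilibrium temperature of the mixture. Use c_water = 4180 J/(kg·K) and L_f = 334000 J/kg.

Net heat exchanged in the isolated system is zero:
fusion: m_ice L_f = 0.164·334000 = 54776
  meltwater 0→T: 0.164·4180·T = 685.52 T
  water: 4598(T − 90.1)
5283.5 T = 414280 − 54776 = 359504
T ≈ 68.04 °C. Since T > 0 °C, the all-ice-melts assumption holds.

T_f ≈ 68.0 °C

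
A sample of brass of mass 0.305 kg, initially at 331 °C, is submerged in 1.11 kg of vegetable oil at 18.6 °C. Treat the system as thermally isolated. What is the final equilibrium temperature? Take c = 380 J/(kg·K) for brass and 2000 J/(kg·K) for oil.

T_f ≈ 34.1 °C

Energy conservation, ΣQ = 0:
0.305×380×(T − 331) + 1.11×2000×(T − 18.6) = 0
115.9(T − 331) + 2220(T − 18.6) = 0
(115.9 + 2220) T = 115.9×331 + 2220×18.6
T = 79655 / 2335.9 = 34.1 °C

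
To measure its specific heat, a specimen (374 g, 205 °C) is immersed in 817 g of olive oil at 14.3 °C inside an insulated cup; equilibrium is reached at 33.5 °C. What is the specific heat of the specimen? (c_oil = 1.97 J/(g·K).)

c ≈ 0.482 J/(g·K)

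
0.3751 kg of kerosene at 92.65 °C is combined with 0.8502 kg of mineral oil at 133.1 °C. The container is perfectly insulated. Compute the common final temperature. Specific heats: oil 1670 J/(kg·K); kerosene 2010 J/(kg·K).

T_f ≈ 119.1 °C

T_f = Σ m_i c_i T_i / Σ m_i c_i:
T_f = (1419.8*133.1 + 753.95*92.65) / (1419.8 + 753.95)
    = 258833 / 2173.8 ≈ 119.07 °C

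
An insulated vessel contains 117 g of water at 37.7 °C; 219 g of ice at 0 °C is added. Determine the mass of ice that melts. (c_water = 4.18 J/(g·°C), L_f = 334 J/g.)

Water can give up m c ΔT = 117×4.18×37.7 = 18438 J before reaching 0 °C.
To melt every bit of ice: 219×334 = 73146 J.
Since 18438 < 73146 J, not all the ice melts; equilibrium is at 0 °C.
m_melted×334 = 18438  ⇒  m_melted ≈ 55.2 g.

m_melted ≈ 55.2 g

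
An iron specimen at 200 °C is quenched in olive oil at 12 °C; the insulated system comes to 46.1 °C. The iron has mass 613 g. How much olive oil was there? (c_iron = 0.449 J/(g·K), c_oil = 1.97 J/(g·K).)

Let T be the final temperature. ΣQ_i = 0:
613·0.449·(46.1 − 200) + m·1.97·(46.1 − 12) = 0
67.18 m = 42359
m = 42359/67.18 ≈ 630.6 g

m ≈ 631 g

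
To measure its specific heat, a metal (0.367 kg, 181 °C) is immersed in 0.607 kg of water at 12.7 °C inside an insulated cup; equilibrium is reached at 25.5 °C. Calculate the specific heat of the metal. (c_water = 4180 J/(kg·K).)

c ≈ 569 J/(kg·K)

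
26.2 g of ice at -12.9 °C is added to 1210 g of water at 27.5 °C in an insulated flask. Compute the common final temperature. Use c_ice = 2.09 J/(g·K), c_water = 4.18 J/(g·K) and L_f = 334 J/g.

Net heat exchanged in the isolated system is zero:
warm ice to 0 °C: 26.2×2.09×(0 − (-12.9)) = 706.38; latent heat to melt: 26.2×334 = 8750.8; meltwater 0→T: 26.2×4.18×T = 109.52 T; water cools: 1210×4.18×(T − 27.5) = 5057.8(T − 27.5)
5167.3 T = 139089 − 9457.2 = 129632
T ≈ 25.09 °C — above 0 °C, consistent with complete melting.

T_f ≈ 25.1 °C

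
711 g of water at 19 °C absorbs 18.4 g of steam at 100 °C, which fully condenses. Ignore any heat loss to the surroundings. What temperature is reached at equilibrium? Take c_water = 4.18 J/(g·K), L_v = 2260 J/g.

T_f ≈ 34.7 °C

Conservation of energy gives ΣQ = 0:
latent heat released on condensation: 18.4×2260 = 41584; condensate cools 100→T: 18.4×4.18×(T − 100) = 76.91(T − 100); water warms: 711×4.18×(T − 19) = 2972(T − 19)
3048.9 T = 41584 + 7691.2 + 56468 = 105743
T ≈ 34.68 °C, under the boiling point, so the assumption holds.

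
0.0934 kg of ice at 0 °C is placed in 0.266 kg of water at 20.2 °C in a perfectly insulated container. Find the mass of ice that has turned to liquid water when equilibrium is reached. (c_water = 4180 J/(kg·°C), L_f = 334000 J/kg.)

Water can give up m c ΔT = 0.266·4180·20.2 = 22460 J before reaching 0 °C.
Melting all 0.0934 kg of ice would need 0.0934·334000 = 31196 J.
22460 J < 31196 J, so only part of the ice melts and the system sits at 0 °C.
m_melt = 22460 / L_f = 0.06725 kg.

m_melted ≈ 0.0672 kg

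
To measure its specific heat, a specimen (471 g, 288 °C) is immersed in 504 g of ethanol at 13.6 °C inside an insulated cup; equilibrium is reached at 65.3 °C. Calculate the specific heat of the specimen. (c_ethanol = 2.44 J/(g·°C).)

Let T be the final temperature. ΣQ_i = 0:
471×c×(65.3 − 288) + 504×2.44×(65.3 − 13.6) = 0
-104892 c = -63579
c = -63579/-104892 ≈ 0.6061 J/(g·°C)

c ≈ 0.606 J/(g·°C)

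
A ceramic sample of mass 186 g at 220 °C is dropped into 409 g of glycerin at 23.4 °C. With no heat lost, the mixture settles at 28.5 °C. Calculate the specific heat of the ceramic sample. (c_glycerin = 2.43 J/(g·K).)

m_s c (T_s − T_f) = m_glycerin c_glycerin (T_f − T_0):
186·c·(220 − 28.5) = 409·2.43·(28.5 − 23.4)
35619 c = 5068.7  ⇒  c ≈ 0.1423 J/(g·K)

c ≈ 0.142 J/(g·K)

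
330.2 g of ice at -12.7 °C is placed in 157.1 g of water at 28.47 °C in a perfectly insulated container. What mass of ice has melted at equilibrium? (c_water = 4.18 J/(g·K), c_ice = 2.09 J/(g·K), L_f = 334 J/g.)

m_melted ≈ 29.7 g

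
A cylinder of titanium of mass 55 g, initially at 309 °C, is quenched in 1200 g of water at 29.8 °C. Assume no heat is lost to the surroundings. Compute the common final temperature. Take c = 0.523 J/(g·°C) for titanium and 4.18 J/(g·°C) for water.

T_f = Σ m_i c_i T_i / Σ m_i c_i:
T_f = (28.77*309 + 5016*29.8) / (28.77 + 5016)
    = 158365 / 5044.8 ≈ 31.39 °C

T_f ≈ 31.4 °C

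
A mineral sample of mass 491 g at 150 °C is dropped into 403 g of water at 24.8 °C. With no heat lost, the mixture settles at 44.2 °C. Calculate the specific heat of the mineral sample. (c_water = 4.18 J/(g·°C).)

Let T be the final temperature. ΣQ_i = 0:
491×c×(44.2 − 150) + 403×4.18×(44.2 − 24.8) = 0
-51948 c = -32680
c = -32680/-51948 ≈ 0.6291 J/(g·°C)

c ≈ 0.629 J/(g·°C)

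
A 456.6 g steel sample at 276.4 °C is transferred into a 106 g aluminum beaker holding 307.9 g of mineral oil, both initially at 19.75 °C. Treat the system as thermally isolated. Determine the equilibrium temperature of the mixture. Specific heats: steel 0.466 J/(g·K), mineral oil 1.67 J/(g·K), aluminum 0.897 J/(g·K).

T_f ≈ 86.2 °C

Energy conservation, ΣQ = 0:
456.6×0.466×(T − 276.4) + 307.9×1.67×(T − 19.75) + 106×0.897×(T − 19.75) = 0
212.78(T − 276.4) + 514.19(T − 19.75) + 95.08(T − 19.75) = 0
822.05 T = 70844
T = 70844/822.05 ≈ 86.18 °C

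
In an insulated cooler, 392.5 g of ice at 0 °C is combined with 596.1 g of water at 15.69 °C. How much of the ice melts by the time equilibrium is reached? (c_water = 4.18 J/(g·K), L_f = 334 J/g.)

m_melted ≈ 117 g

Water can give up m c ΔT = 596.1·4.18·15.69 = 39095 J before reaching 0 °C.
Fully melting the ice requires m_ice L_f = 392.5·334 = 131095 J.
That's not enough to melt it all — equilibrium is at 0 °C with ice remaining.
Mass melted = 39095/334 ≈ 117.1 g.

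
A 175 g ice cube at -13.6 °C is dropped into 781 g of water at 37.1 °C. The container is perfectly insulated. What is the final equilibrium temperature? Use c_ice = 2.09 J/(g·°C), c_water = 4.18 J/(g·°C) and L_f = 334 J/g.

T_f ≈ 14.4 °C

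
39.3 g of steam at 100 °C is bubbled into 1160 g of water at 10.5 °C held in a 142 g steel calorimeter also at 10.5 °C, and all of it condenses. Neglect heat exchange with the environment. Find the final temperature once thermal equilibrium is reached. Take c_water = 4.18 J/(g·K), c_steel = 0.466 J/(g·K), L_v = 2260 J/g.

T_f ≈ 30.9 °C

Conservation of energy gives ΣQ = 0:
latent heat released on condensation: 39.3×2260 = 88818
  condensate cools 100→T: 39.3×4.18×(T − 100) = 164.27(T − 100)
  original water: 4848.8(T − 10.5)
  steel cup: 142×0.466×(T − 10.5) = 66.17(T − 10.5)
5079.2 T = 88818 + 16427 + 51607 = 156853
T ≈ 30.88 °C, under the boiling point, so the assumption holds.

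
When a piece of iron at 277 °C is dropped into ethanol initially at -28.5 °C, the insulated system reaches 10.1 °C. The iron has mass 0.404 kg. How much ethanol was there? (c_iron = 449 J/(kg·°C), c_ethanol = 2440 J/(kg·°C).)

Conservation of energy gives ΣQ = 0:
0.404·449·(10.1 − 277) + m·2440·(10.1 − (-28.5)) = 0
94184 m = 48415
m = 48415/94184 ≈ 0.514 kg

m ≈ 0.514 kg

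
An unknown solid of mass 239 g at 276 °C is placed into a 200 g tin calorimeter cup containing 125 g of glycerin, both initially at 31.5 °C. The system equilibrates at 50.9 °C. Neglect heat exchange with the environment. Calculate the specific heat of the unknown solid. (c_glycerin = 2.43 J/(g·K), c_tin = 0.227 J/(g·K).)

c ≈ 0.126 J/(g·K)

Heat gained plus heat lost sum to zero:
239×c×(50.9 − 276) + 125×2.43×(50.9 − 31.5) + 200×0.227×(50.9 − 31.5) = 0
-53799 c = -6773.5
c = -6773.5/-53799 ≈ 0.1259 J/(g·K)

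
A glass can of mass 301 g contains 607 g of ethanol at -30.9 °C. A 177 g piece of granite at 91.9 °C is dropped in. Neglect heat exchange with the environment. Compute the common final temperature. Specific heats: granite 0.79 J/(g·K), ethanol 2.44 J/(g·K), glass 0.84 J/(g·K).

T_f is the heat-capacity-weighted average of the initial temperatures:
T_f = (139.83*91.9 + 1481.1*(-30.9) + 252.84*(-30.9)) / (139.83 + 1481.1 + 252.84)
    = -40728 / 1873.8 ≈ -21.74 °C

T_f ≈ -21.7 °C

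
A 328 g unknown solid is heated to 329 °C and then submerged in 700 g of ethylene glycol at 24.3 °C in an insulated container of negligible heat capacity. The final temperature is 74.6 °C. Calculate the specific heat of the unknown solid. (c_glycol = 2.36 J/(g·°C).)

c ≈ 0.996 J/(g·°C)

Net heat exchanged in the isolated system is zero:
328·c·(74.6 − 329) + 700·2.36·(74.6 − 24.3) = 0
-83443 c = -83096
c = -83096/-83443 ≈ 0.9958 J/(g·°C)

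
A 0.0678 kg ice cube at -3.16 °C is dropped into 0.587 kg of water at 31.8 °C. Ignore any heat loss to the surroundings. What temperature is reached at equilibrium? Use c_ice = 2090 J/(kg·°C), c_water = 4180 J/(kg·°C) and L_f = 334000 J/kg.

Heat gained plus heat lost sum to zero:
warm ice to 0 °C: 0.0678·2090·(0 − (-3.16)) = 447.78
  melt ice: 0.0678·334000 = 22645
  meltwater 0→T: 0.0678·4180·T = 283.4 T
  water: 2453.7(T − 31.8)
2737.1 T = 78026 − 23093 = 54933
T ≈ 20.07 °C (positive, so assuming full melt was valid).

T_f ≈ 20.1 °C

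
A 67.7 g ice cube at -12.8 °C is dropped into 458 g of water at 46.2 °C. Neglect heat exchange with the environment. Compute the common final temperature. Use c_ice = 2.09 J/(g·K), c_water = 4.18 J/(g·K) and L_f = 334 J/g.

Conservation of energy gives ΣQ = 0:
ice -12.8→0 °C: 67.7·2.09·12.8 = 1811.1
  latent heat to melt: 67.7·334 = 22612
  warm the meltwater: 282.99 T
  water: 1914.4(T − 46.2)
2197.4 T = 88447 − 24423 = 64024
T ≈ 29.14 °C (positive, so assuming full melt was valid).

T_f ≈ 29.1 °C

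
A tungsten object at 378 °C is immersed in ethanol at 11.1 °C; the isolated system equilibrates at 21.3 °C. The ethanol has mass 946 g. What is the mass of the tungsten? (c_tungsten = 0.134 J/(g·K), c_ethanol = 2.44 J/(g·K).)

Energy conservation, ΣQ = 0:
m×0.134×(21.3 − 378) + 946×2.44×(21.3 − 11.1) = 0
-47.8 m = -23544
m = -23544/-47.8 ≈ 492.6 g

m ≈ 493 g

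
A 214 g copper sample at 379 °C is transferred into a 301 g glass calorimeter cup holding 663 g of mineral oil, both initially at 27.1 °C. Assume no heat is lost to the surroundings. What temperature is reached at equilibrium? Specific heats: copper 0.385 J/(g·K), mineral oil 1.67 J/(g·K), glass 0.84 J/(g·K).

T_f ≈ 47.2 °C

Conservation of energy gives ΣQ = 0:
214*0.385*(T − 379) + 663*1.67*(T − 27.1) + 301*0.84*(T − 27.1) = 0
(82.39 + 1107.2 + 252.84) T = 82.39*379 + 1107.2*27.1 + 252.84*27.1
T ≈ 47.20 °C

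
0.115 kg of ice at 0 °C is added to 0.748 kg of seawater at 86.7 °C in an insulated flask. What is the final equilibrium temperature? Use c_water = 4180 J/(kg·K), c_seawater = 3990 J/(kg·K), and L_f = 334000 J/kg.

T_f ≈ 63.6 °C

Energy conservation, ΣQ = 0:
latent heat to melt: 0.115×334000 = 38410
  warm the meltwater: 480.7 T
  seawater: 2984.5(T − 86.7)
3465.2 T = 258758 − 38410 = 220348
T ≈ 63.59 °C — above 0 °C, consistent with complete melting.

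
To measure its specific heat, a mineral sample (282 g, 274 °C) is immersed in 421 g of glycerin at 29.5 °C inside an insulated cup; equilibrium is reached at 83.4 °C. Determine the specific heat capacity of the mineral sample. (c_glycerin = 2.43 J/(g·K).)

c ≈ 1.03 J/(g·K)

Setting the total heat transfer to zero:
282×c×(83.4 − 274) + 421×2.43×(83.4 − 29.5) = 0
-53749 c = -55141
c = -55141/-53749 ≈ 1.026 J/(g·K)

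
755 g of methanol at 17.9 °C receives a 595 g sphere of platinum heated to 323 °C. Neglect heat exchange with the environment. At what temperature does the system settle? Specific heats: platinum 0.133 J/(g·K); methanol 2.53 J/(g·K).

Setting the total heat transfer to zero:
595·0.133·(T − 323) + 755·2.53·(T − 17.9) = 0
79.14(T − 323) + 1910.1(T − 17.9) = 0
(79.14 + 1910.1) T = 79.14·323 + 1910.1·17.9
T = 59752 / 1989.3 = 30 °C

T_f ≈ 30.0 °C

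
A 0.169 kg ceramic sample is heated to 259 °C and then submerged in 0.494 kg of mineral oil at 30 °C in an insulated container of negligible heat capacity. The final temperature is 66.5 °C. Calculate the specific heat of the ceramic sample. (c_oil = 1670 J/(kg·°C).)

Heat lost by the ceramic sample = heat gained by the oil:
0.169·c·(259 − 66.5) = 0.494·1670·(66.5 − 30)
32.53 c = 30112  ⇒  c ≈ 925.6 J/(kg·°C)

c ≈ 926 J/(kg·°C)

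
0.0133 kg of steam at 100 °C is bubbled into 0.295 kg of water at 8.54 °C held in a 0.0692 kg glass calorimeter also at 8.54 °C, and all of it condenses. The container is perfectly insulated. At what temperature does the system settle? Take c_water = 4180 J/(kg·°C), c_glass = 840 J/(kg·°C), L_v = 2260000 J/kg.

T_f ≈ 34.6 °C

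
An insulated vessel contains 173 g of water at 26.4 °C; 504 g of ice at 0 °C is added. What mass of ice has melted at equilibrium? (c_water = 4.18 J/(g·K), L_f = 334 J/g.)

m_melted ≈ 57.2 g

Heat available from the water dropping to 0 °C: 173·4.18·26.4 = 19091 J.
Fully melting the ice requires m_ice L_f = 504·334 = 168336 J.
That's not enough to melt it all — equilibrium is at 0 °C with ice remaining.
Mass melted = 19091/334 ≈ 57.16 g.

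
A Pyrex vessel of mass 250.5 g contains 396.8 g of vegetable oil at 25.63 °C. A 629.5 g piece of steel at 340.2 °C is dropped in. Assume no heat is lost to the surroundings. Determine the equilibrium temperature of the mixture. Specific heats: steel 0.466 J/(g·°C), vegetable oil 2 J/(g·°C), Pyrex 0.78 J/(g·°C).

Taking heat into each body as positive, Σ m c ΔT = 0:
629.5*0.466*(T − 340.2) + 396.8*2*(T − 25.63) + 250.5*0.78*(T − 25.63) = 0
293.35(T − 340.2) + 793.6(T − 25.63) + 195.39(T − 25.63) = 0
1282.3 T = 125144
T = 125144 / 1282.3 = 97.6 °C

T_f ≈ 97.6 °C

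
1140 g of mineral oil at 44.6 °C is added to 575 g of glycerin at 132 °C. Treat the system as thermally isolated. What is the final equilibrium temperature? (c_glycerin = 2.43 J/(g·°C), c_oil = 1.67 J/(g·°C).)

T_f ≈ 81.6 °C

Let T be the final temperature. ΣQ_i = 0:
575·2.43·(T − 132) + 1140·1.67·(T − 44.6) = 0
3301.1 T = 269346
T = 269346 / 3301.1 = 81.6 °C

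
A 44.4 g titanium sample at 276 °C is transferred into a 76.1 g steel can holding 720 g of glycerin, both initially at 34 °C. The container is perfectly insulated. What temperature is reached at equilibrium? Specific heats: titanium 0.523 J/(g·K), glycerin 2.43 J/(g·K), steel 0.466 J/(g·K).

T_f ≈ 37.1 °C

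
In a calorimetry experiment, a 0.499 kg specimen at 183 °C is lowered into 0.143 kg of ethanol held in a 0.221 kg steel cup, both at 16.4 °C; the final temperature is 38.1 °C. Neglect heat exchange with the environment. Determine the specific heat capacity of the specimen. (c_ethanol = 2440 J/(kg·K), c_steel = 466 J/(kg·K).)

Let T be the final temperature. ΣQ_i = 0:
0.499·c·(38.1 − 183) + 0.143·2440·(38.1 − 16.4) + 0.221·466·(38.1 − 16.4) = 0
-72.31 c = -9806.4
c = -9806.4/-72.31 ≈ 135.6 J/(kg·K)

c ≈ 136 J/(kg·K)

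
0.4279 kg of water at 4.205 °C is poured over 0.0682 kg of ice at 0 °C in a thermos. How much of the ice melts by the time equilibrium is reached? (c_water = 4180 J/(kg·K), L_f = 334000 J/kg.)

Cooling the water to 0 °C releases 0.4279×4180×4.205 = 7521.2 J.
To melt every bit of ice: 0.0682×334000 = 22779 J.
Since 7521.2 < 22779 J, not all the ice melts; equilibrium is at 0 °C.
m_melted×334000 = 7521.2  ⇒  m_melted ≈ 0.02252 kg.

m_melted ≈ 0.0225 kg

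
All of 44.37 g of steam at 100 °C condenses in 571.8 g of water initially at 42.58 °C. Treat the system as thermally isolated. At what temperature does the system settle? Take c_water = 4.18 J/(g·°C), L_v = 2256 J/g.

Heat gained plus heat lost sum to zero:
condense steam: −44.37×2256 = −100099; condensate cools 100→T: 44.37×4.18×(T − 100) = 185.47(T − 100); water warms: 571.8×4.18×(T − 42.58) = 2390.1(T − 42.58)
2575.6 T = 100099 + 18547 + 101771 = 220417
T ≈ 85.58 °C — below 100 °C, confirming all the steam condensed.

T_f ≈ 85.6 °C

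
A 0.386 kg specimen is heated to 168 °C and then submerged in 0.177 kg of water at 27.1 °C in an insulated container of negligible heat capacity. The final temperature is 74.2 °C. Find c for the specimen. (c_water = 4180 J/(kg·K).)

m_s c (T_s − T_f) = m_water c_water (T_f − T_0):
0.386·c·(168 − 74.2) = 0.177·4180·(74.2 − 27.1)
36.21 c = 34847  ⇒  c ≈ 962.5 J/(kg·K)

c ≈ 962 J/(kg·K)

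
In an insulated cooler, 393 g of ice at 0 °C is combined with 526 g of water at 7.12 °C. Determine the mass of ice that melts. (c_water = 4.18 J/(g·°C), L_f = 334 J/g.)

Water can give up m c ΔT = 526·4.18·7.12 = 15655 J before reaching 0 °C.
Melting all 393 g of ice would need 393·334 = 131262 J.
Since 15655 < 131262 J, not all the ice melts; equilibrium is at 0 °C.
m_melt = 15655 / L_f = 46.87 g.

m_melted ≈ 46.9 g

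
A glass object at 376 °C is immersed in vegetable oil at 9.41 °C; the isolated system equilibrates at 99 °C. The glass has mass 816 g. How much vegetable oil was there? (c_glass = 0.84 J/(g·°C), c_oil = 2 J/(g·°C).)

|Q_glass| = |Q_oil|:
816·0.84·(376 − 99) = m·2·(99 − 9.41)
179.18 m = 189867  ⇒  m ≈ 1060 g

m ≈ 1060 g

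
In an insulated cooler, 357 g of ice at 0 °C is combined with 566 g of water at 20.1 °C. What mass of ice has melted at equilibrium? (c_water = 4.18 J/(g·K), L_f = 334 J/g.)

m_melted ≈ 142 g

Heat available from the water dropping to 0 °C: 566·4.18·20.1 = 47554 J.
Melting all 357 g of ice would need 357·334 = 119238 J.
47554 J < 119238 J, so only part of the ice melts and the system sits at 0 °C.
m_melted·334 = 47554  ⇒  m_melted ≈ 142.4 g.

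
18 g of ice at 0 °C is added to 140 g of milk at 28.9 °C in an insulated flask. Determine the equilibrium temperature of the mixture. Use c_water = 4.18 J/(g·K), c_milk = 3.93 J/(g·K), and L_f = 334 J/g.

Let T be the final temperature. ΣQ_i = 0:
latent heat to melt: 18·334 = 6012; warm the meltwater: 75.24 T; milk: 550.2(T − 28.9)
625.44 T = 15901 − 6012 = 9888.8
T ≈ 15.81 °C. Since T > 0 °C, the all-ice-melts assumption holds.

T_f ≈ 15.8 °C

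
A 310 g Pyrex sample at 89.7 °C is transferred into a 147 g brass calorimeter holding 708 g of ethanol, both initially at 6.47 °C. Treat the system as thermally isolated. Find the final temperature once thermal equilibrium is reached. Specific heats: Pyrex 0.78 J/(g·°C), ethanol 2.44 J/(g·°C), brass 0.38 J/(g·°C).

T_f ≈ 16.4 °C

Energy conservation, ΣQ = 0:
310*0.78*(T − 89.7) + 708*2.44*(T − 6.47) + 147*0.38*(T − 6.47) = 0
241.8(T − 89.7) + 1727.5(T − 6.47) + 55.86(T − 6.47) = 0
(241.8 + 1727.5 + 55.86) T = 241.8*89.7 + 1727.5*6.47 + 55.86*6.47
T = 33228/2025.2 ≈ 16.41 °C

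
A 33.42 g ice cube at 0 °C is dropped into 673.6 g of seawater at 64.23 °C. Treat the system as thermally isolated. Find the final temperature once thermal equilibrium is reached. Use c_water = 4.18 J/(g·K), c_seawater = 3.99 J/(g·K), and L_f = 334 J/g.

T_f ≈ 57.1 °C

Conservation of energy gives ΣQ = 0:
melt ice: 33.42×334 = 11162
  meltwater 0→T: 33.42×4.18×T = 139.7 T
  seawater cools: 673.6×3.99×(T − 64.23) = 2687.7(T − 64.23)
2827.4 T = 172629 − 11162 = 161466
T ≈ 57.11 °C. Since T > 0 °C, the all-ice-melts assumption holds.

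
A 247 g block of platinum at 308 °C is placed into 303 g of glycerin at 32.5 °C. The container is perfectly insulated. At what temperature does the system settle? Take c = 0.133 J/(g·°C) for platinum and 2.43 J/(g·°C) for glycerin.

T_f ≈ 44.3 °C

Conservation of energy gives ΣQ = 0:
247×0.133×(T − 308) + 303×2.43×(T − 32.5) = 0
(32.85 + 736.29) T = 32.85×308 + 736.29×32.5
T ≈ 44.27 °C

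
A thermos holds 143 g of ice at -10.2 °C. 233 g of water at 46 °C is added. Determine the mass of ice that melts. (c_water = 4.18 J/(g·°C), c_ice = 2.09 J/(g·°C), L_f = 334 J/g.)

m_melted ≈ 125 g

Cooling the water to 0 °C releases 233×4.18×46 = 44801 J.
Warming the ice to 0 °C takes 143×2.09×10.2 = 3048.5 J, leaving 41753 J for melting.
To melt every bit of ice: 143×334 = 47762 J.
41753 J < 47762 J, so only part of the ice melts and the system sits at 0 °C.
Mass melted = 41753/334 ≈ 125 g.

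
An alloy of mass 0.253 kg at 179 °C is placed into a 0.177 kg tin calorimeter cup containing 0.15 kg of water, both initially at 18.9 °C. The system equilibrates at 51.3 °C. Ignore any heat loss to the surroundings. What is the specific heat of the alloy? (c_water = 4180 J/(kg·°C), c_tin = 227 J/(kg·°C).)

c ≈ 669 J/(kg·°C)

Heat gained plus heat lost sum to zero:
0.253·c·(51.3 − 179) + 0.15·4180·(51.3 − 18.9) + 0.177·227·(51.3 − 18.9) = 0
-32.31 c = -21617
c = -21617/-32.31 ≈ 669.1 J/(kg·°C)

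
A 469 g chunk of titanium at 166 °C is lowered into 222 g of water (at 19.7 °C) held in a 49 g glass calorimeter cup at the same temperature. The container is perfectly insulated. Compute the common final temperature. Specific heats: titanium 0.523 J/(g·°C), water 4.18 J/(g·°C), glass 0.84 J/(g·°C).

Energy conservation, ΣQ = 0:
469×0.523×(T − 166) + 222×4.18×(T − 19.7) + 49×0.84×(T − 19.7) = 0
1214.4 T = 59809
T = 59809 / 1214.4 = 49.2 °C

T_f ≈ 49.2 °C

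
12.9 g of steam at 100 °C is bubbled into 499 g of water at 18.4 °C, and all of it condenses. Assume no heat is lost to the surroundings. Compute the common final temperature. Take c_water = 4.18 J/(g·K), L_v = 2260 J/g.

T_f ≈ 34.1 °C

Sum of m c ΔT and latent-heat terms is zero:
condense steam: −12.9×2260 = −29154; condensate cools 100→T: 12.9×4.18×(T − 100) = 53.92(T − 100); original water: 2085.8(T − 18.4)
2139.7 T = 29154 + 5392.2 + 38379 = 72925
T ≈ 34.08 °C (< 100 °C, so full condensation is consistent).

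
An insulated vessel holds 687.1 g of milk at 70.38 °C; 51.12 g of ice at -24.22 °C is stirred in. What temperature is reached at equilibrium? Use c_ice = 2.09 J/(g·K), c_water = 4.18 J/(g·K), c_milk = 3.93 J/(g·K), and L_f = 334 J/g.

T_f ≈ 58.5 °C

Heat gained plus heat lost sum to zero:
warm ice to 0 °C: 51.12·2.09·(0 − (-24.22)) = 2587.7
  fusion: m_ice L_f = 51.12·334 = 17074
  meltwater 0→T: 51.12·4.18·T = 213.68 T
  milk: 2700.3(T − 70.38)
2914 T = 190047 − 19662 = 170386
T ≈ 58.47 °C. Since T > 0 °C, the all-ice-melts assumption holds.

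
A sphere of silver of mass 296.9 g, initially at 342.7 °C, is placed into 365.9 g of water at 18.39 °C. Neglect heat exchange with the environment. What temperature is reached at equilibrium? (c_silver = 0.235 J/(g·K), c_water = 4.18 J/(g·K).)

T_f ≈ 32.5 °C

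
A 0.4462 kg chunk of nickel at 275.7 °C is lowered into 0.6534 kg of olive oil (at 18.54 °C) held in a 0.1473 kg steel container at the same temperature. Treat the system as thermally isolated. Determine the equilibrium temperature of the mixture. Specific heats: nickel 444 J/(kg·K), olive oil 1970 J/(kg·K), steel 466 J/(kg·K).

T_f ≈ 51.3 °C

Conservation of energy gives ΣQ = 0:
0.4462×444×(T − 275.7) + 0.6534×1970×(T − 18.54) + 0.1473×466×(T − 18.54) = 0
(198.11 + 1287.2 + 68.64) T = 198.11×275.7 + 1287.2×18.54 + 68.64×18.54
T = 79757/1554 ≈ 51.33 °C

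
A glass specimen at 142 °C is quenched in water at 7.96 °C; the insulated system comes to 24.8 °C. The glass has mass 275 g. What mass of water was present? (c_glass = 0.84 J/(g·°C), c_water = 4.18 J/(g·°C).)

m ≈ 385 g

|Q_glass| = |Q_water|:
275·0.84·(142 − 24.8) = m·4.18·(24.8 − 7.96)
70.39 m = 27073  ⇒  m ≈ 384.6 g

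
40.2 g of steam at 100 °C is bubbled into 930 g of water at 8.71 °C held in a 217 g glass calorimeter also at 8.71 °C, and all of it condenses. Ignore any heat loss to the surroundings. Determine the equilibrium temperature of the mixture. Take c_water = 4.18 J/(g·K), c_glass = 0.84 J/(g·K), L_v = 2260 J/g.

Energy balance with sensible and latent terms:
steam→water at 100 °C releases m L_v = 40.2×2260 = 90852; condensate cools 100→T: 40.2×4.18×(T − 100) = 168.04(T − 100); original water: 3887.4(T − 8.71); glass cup: 217×0.84×(T − 8.71) = 182.28(T − 8.71)
4237.7 T = 90852 + 16804 + 35447 = 143103
T ≈ 33.77 °C (< 100 °C, so full condensation is consistent).

T_f ≈ 33.8 °C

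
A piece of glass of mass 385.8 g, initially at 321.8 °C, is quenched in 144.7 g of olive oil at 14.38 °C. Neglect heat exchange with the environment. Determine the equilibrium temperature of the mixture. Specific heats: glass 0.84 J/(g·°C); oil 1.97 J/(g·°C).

T_f ≈ 177.9 °C

Let T be the final temperature. ΣQ_i = 0:
385.8×0.84×(T − 321.8) + 144.7×1.97×(T − 14.38) = 0
324.07(T − 321.8) + 285.06(T − 14.38) = 0
609.13 T = 108386
T = 108386/609.13 ≈ 177.93 °C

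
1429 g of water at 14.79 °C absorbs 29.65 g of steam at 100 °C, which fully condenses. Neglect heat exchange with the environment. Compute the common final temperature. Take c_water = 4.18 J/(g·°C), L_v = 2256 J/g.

Energy balance with sensible and latent terms:
steam→water at 100 °C releases m L_v = 29.65·2256 = 66890
  condensate cools 100→T: 29.65·4.18·(T − 100) = 123.94(T − 100)
  water warms: 1429·4.18·(T − 14.79) = 5973.2(T − 14.79)
6097.2 T = 66890 + 12394 + 88344 = 167628
T ≈ 27.49 °C, under the boiling point, so the assumption holds.

T_f ≈ 27.5 °C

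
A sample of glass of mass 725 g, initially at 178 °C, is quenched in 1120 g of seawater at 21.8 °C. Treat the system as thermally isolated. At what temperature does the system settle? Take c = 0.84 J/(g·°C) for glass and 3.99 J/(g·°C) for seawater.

With ΣQ=0 the equilibrium temperature is the m·c-weighted mean:
T_f = (609·178 + 4468.8·21.8) / (609 + 4468.8)
    = 205822 / 5077.8 ≈ 40.53 °C

T_f ≈ 40.5 °C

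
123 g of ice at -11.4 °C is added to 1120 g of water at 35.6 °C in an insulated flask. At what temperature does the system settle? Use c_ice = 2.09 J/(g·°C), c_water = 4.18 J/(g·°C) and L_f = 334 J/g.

T_f ≈ 23.6 °C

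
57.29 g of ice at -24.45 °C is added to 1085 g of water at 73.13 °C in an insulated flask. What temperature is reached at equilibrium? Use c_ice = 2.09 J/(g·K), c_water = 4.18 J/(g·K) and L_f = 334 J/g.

Setting the total heat transfer to zero:
warm ice to 0 °C: 57.29·2.09·(0 − (-24.45)) = 2927.5; latent heat to melt: 57.29·334 = 19135; meltwater 0→T: 57.29·4.18·T = 239.47 T; water cools: 1085·4.18·(T − 73.13) = 4535.3(T − 73.13)
4774.8 T = 331666 − 22062 = 309604
T ≈ 64.84 °C — above 0 °C, consistent with complete melting.

T_f ≈ 64.8 °C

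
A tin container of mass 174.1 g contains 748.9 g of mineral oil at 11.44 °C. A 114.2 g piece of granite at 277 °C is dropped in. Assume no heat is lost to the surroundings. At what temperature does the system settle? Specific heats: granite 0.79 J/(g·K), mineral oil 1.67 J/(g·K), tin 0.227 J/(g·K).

T_f ≈ 28.8 °C

Net heat exchanged in the isolated system is zero:
114.2×0.79×(T − 277) + 748.9×1.67×(T − 11.44) + 174.1×0.227×(T − 11.44) = 0
90.22(T − 277) + 1250.7(T − 11.44) + 39.52(T − 11.44) = 0
1380.4 T = 39750
T = 39750 / 1380.4 = 28.8 °C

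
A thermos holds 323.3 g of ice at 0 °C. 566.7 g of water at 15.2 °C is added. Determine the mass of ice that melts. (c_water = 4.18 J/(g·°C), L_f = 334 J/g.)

Heat available from the water dropping to 0 °C: 566.7·4.18·15.2 = 36006 J.
Melting all 323.3 g of ice would need 323.3·334 = 107982 J.
Since 36006 < 107982 J, not all the ice melts; equilibrium is at 0 °C.
m_melt = 36006 / L_f = 107.8 g.

m_melted ≈ 108 g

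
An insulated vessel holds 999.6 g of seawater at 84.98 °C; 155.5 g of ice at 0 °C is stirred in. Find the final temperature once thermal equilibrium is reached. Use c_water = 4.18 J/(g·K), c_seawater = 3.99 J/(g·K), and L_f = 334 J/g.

Energy balance with sensible and latent terms:
melt ice: 155.5×334 = 51937; warm the meltwater: 649.99 T; seawater cools: 999.6×3.99×(T − 84.98) = 3988.4(T − 84.98)
4638.4 T = 338935 − 51937 = 286998
T ≈ 61.87 °C (positive, so assuming full melt was valid).

T_f ≈ 61.9 °C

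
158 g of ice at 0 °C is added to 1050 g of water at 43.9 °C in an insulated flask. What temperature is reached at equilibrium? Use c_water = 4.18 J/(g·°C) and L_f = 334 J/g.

T_f ≈ 27.7 °C

Setting the total heat transfer to zero:
melt ice: 158×334 = 52772; warm the meltwater: 660.44 T; water cools: 1050×4.18×(T − 43.9) = 4389(T − 43.9)
5049.4 T = 192677 − 52772 = 139905
T ≈ 27.71 °C — above 0 °C, consistent with complete melting.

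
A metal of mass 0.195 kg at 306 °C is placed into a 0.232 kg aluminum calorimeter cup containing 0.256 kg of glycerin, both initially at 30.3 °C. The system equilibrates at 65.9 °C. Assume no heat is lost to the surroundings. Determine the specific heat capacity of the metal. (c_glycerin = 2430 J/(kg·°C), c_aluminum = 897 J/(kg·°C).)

Setting the total heat transfer to zero:
0.195·c·(65.9 − 306) + 0.256·2430·(65.9 − 30.3) + 0.232·897·(65.9 − 30.3) = 0
-46.82 c = -29555
c = -29555/-46.82 ≈ 631.2 J/(kg·°C)

c ≈ 631 J/(kg·°C)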